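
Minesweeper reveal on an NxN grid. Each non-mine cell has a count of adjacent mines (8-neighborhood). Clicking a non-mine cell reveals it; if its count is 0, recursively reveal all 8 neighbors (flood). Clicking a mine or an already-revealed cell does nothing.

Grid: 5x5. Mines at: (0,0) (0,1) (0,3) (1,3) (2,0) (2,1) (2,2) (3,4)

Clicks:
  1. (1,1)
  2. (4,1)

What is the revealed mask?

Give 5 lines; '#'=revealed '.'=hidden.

Click 1 (1,1) count=5: revealed 1 new [(1,1)] -> total=1
Click 2 (4,1) count=0: revealed 8 new [(3,0) (3,1) (3,2) (3,3) (4,0) (4,1) (4,2) (4,3)] -> total=9

Answer: .....
.#...
.....
####.
####.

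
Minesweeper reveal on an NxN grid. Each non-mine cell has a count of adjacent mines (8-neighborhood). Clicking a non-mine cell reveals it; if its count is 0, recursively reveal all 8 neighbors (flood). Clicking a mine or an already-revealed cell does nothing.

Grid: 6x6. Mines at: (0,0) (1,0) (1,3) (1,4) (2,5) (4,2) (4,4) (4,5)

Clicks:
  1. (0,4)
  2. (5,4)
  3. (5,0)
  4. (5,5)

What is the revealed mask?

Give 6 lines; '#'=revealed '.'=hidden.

Answer: ....#.
......
##....
##....
##....
##..##

Derivation:
Click 1 (0,4) count=2: revealed 1 new [(0,4)] -> total=1
Click 2 (5,4) count=2: revealed 1 new [(5,4)] -> total=2
Click 3 (5,0) count=0: revealed 8 new [(2,0) (2,1) (3,0) (3,1) (4,0) (4,1) (5,0) (5,1)] -> total=10
Click 4 (5,5) count=2: revealed 1 new [(5,5)] -> total=11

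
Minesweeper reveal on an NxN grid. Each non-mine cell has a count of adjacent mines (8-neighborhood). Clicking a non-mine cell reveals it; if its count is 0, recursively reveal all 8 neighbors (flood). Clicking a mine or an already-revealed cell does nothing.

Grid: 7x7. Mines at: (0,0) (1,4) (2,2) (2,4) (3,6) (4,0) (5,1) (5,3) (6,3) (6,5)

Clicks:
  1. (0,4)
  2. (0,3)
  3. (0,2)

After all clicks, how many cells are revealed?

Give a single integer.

Answer: 7

Derivation:
Click 1 (0,4) count=1: revealed 1 new [(0,4)] -> total=1
Click 2 (0,3) count=1: revealed 1 new [(0,3)] -> total=2
Click 3 (0,2) count=0: revealed 5 new [(0,1) (0,2) (1,1) (1,2) (1,3)] -> total=7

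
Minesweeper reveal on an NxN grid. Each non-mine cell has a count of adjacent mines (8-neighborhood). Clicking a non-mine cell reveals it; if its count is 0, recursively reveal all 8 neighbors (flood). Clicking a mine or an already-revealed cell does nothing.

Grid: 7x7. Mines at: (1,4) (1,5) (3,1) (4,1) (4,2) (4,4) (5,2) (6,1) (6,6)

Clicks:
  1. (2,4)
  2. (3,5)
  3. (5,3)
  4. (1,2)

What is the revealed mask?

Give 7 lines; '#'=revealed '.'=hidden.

Answer: ####...
####...
#####..
.....#.
.......
...#...
.......

Derivation:
Click 1 (2,4) count=2: revealed 1 new [(2,4)] -> total=1
Click 2 (3,5) count=1: revealed 1 new [(3,5)] -> total=2
Click 3 (5,3) count=3: revealed 1 new [(5,3)] -> total=3
Click 4 (1,2) count=0: revealed 12 new [(0,0) (0,1) (0,2) (0,3) (1,0) (1,1) (1,2) (1,3) (2,0) (2,1) (2,2) (2,3)] -> total=15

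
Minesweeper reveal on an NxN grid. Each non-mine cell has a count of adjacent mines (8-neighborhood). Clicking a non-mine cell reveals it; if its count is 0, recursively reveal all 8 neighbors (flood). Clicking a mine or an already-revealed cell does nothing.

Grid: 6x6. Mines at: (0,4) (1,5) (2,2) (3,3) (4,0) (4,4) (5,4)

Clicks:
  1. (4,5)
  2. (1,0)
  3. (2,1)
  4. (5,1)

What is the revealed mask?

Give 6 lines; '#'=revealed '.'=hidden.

Answer: ####..
####..
##....
##....
.....#
.#....

Derivation:
Click 1 (4,5) count=2: revealed 1 new [(4,5)] -> total=1
Click 2 (1,0) count=0: revealed 12 new [(0,0) (0,1) (0,2) (0,3) (1,0) (1,1) (1,2) (1,3) (2,0) (2,1) (3,0) (3,1)] -> total=13
Click 3 (2,1) count=1: revealed 0 new [(none)] -> total=13
Click 4 (5,1) count=1: revealed 1 new [(5,1)] -> total=14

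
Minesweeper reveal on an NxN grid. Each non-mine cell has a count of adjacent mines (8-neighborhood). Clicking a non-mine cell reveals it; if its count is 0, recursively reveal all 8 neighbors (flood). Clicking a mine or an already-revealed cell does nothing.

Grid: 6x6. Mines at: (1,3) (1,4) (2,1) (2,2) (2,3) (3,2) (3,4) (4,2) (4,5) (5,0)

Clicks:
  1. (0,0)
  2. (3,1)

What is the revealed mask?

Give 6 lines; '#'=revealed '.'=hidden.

Answer: ###...
###...
......
.#....
......
......

Derivation:
Click 1 (0,0) count=0: revealed 6 new [(0,0) (0,1) (0,2) (1,0) (1,1) (1,2)] -> total=6
Click 2 (3,1) count=4: revealed 1 new [(3,1)] -> total=7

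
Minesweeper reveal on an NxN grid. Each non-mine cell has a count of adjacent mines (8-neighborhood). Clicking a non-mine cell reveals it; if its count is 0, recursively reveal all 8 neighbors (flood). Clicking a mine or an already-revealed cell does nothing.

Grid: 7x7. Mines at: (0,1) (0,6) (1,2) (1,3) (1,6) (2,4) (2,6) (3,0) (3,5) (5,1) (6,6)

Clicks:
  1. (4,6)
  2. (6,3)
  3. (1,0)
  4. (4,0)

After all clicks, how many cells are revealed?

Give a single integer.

Click 1 (4,6) count=1: revealed 1 new [(4,6)] -> total=1
Click 2 (6,3) count=0: revealed 20 new [(2,1) (2,2) (2,3) (3,1) (3,2) (3,3) (3,4) (4,1) (4,2) (4,3) (4,4) (4,5) (5,2) (5,3) (5,4) (5,5) (6,2) (6,3) (6,4) (6,5)] -> total=21
Click 3 (1,0) count=1: revealed 1 new [(1,0)] -> total=22
Click 4 (4,0) count=2: revealed 1 new [(4,0)] -> total=23

Answer: 23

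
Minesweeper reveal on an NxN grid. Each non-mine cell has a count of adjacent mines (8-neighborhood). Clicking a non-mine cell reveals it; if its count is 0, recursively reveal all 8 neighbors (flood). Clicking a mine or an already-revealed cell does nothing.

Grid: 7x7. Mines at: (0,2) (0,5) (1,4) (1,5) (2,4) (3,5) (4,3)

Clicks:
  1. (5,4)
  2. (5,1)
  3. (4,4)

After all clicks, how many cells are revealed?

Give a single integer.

Click 1 (5,4) count=1: revealed 1 new [(5,4)] -> total=1
Click 2 (5,1) count=0: revealed 33 new [(0,0) (0,1) (1,0) (1,1) (1,2) (1,3) (2,0) (2,1) (2,2) (2,3) (3,0) (3,1) (3,2) (3,3) (4,0) (4,1) (4,2) (4,4) (4,5) (4,6) (5,0) (5,1) (5,2) (5,3) (5,5) (5,6) (6,0) (6,1) (6,2) (6,3) (6,4) (6,5) (6,6)] -> total=34
Click 3 (4,4) count=2: revealed 0 new [(none)] -> total=34

Answer: 34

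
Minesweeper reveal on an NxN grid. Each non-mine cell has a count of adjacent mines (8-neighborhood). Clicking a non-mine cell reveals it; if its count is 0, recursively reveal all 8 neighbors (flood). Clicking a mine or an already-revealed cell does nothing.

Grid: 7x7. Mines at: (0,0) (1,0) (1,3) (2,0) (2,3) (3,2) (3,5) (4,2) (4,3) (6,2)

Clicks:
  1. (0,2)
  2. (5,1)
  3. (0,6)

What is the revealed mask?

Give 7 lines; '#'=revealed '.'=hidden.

Answer: ..#.###
....###
....###
.......
.......
.#.....
.......

Derivation:
Click 1 (0,2) count=1: revealed 1 new [(0,2)] -> total=1
Click 2 (5,1) count=2: revealed 1 new [(5,1)] -> total=2
Click 3 (0,6) count=0: revealed 9 new [(0,4) (0,5) (0,6) (1,4) (1,5) (1,6) (2,4) (2,5) (2,6)] -> total=11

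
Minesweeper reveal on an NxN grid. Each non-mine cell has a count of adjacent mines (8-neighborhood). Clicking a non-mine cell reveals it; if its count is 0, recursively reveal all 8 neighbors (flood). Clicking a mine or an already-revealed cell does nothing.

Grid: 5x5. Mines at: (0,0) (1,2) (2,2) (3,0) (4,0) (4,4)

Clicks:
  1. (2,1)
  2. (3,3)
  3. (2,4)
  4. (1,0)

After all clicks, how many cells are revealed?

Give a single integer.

Click 1 (2,1) count=3: revealed 1 new [(2,1)] -> total=1
Click 2 (3,3) count=2: revealed 1 new [(3,3)] -> total=2
Click 3 (2,4) count=0: revealed 7 new [(0,3) (0,4) (1,3) (1,4) (2,3) (2,4) (3,4)] -> total=9
Click 4 (1,0) count=1: revealed 1 new [(1,0)] -> total=10

Answer: 10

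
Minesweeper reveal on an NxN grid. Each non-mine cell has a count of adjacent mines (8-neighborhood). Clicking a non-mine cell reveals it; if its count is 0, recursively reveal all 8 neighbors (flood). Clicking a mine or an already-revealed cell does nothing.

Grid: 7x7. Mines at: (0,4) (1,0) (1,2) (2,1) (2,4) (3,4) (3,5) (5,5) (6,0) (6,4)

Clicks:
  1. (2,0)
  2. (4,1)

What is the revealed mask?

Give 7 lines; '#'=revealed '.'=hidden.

Answer: .......
.......
#......
####...
####...
####...
.###...

Derivation:
Click 1 (2,0) count=2: revealed 1 new [(2,0)] -> total=1
Click 2 (4,1) count=0: revealed 15 new [(3,0) (3,1) (3,2) (3,3) (4,0) (4,1) (4,2) (4,3) (5,0) (5,1) (5,2) (5,3) (6,1) (6,2) (6,3)] -> total=16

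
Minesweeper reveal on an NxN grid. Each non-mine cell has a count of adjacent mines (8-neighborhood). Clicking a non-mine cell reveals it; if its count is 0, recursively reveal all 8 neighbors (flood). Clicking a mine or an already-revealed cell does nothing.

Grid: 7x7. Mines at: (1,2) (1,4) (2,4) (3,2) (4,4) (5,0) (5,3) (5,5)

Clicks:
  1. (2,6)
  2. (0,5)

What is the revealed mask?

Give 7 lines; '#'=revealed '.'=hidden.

Click 1 (2,6) count=0: revealed 10 new [(0,5) (0,6) (1,5) (1,6) (2,5) (2,6) (3,5) (3,6) (4,5) (4,6)] -> total=10
Click 2 (0,5) count=1: revealed 0 new [(none)] -> total=10

Answer: .....##
.....##
.....##
.....##
.....##
.......
.......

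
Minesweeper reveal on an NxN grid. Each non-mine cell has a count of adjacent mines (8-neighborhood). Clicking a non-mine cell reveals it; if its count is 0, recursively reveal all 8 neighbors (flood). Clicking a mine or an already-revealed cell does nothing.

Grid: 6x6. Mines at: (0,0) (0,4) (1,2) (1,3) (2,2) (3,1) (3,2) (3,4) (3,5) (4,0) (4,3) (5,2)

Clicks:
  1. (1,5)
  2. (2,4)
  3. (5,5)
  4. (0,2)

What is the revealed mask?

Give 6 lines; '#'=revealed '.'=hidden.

Click 1 (1,5) count=1: revealed 1 new [(1,5)] -> total=1
Click 2 (2,4) count=3: revealed 1 new [(2,4)] -> total=2
Click 3 (5,5) count=0: revealed 4 new [(4,4) (4,5) (5,4) (5,5)] -> total=6
Click 4 (0,2) count=2: revealed 1 new [(0,2)] -> total=7

Answer: ..#...
.....#
....#.
......
....##
....##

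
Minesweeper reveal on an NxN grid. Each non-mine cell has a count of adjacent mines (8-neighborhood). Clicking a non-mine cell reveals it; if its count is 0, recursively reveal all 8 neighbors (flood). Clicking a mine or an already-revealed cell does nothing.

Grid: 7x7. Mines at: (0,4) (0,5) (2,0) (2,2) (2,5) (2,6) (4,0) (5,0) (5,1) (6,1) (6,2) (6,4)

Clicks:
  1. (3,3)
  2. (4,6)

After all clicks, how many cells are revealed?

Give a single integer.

Answer: 17

Derivation:
Click 1 (3,3) count=1: revealed 1 new [(3,3)] -> total=1
Click 2 (4,6) count=0: revealed 16 new [(3,2) (3,4) (3,5) (3,6) (4,2) (4,3) (4,4) (4,5) (4,6) (5,2) (5,3) (5,4) (5,5) (5,6) (6,5) (6,6)] -> total=17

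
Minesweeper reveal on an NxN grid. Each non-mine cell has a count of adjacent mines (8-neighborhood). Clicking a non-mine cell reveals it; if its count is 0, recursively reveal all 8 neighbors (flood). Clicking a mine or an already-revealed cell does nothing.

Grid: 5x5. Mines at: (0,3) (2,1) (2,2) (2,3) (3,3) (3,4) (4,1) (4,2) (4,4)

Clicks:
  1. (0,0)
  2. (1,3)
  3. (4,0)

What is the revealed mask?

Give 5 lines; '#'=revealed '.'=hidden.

Click 1 (0,0) count=0: revealed 6 new [(0,0) (0,1) (0,2) (1,0) (1,1) (1,2)] -> total=6
Click 2 (1,3) count=3: revealed 1 new [(1,3)] -> total=7
Click 3 (4,0) count=1: revealed 1 new [(4,0)] -> total=8

Answer: ###..
####.
.....
.....
#....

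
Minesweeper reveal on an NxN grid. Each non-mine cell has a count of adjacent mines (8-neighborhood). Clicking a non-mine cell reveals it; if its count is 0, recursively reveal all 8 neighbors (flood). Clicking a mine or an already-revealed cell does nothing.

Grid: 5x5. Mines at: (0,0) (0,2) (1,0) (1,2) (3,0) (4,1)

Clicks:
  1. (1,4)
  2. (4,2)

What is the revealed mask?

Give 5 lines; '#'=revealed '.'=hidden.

Click 1 (1,4) count=0: revealed 13 new [(0,3) (0,4) (1,3) (1,4) (2,2) (2,3) (2,4) (3,2) (3,3) (3,4) (4,2) (4,3) (4,4)] -> total=13
Click 2 (4,2) count=1: revealed 0 new [(none)] -> total=13

Answer: ...##
...##
..###
..###
..###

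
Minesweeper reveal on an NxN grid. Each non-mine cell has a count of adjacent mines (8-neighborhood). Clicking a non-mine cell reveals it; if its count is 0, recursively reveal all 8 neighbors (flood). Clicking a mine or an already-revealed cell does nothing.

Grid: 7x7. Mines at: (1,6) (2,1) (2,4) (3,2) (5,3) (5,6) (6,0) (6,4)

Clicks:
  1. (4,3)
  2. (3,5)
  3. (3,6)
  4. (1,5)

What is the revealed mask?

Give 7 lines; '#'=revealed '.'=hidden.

Answer: .......
.....#.
.....##
.....##
...#.##
.......
.......

Derivation:
Click 1 (4,3) count=2: revealed 1 new [(4,3)] -> total=1
Click 2 (3,5) count=1: revealed 1 new [(3,5)] -> total=2
Click 3 (3,6) count=0: revealed 5 new [(2,5) (2,6) (3,6) (4,5) (4,6)] -> total=7
Click 4 (1,5) count=2: revealed 1 new [(1,5)] -> total=8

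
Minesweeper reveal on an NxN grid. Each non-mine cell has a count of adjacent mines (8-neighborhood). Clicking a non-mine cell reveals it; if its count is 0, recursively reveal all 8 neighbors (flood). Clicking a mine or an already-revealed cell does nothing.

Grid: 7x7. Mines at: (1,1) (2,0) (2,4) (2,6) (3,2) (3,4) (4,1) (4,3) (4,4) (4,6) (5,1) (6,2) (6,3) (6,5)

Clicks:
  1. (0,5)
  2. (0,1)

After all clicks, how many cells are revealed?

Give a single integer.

Click 1 (0,5) count=0: revealed 10 new [(0,2) (0,3) (0,4) (0,5) (0,6) (1,2) (1,3) (1,4) (1,5) (1,6)] -> total=10
Click 2 (0,1) count=1: revealed 1 new [(0,1)] -> total=11

Answer: 11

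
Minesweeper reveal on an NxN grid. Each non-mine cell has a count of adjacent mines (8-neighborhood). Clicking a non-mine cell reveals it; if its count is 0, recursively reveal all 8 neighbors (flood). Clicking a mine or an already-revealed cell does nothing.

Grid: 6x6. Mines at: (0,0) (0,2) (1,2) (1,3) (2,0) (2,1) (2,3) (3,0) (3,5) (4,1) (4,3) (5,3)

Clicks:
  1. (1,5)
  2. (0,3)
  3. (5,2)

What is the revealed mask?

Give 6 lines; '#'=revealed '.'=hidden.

Click 1 (1,5) count=0: revealed 6 new [(0,4) (0,5) (1,4) (1,5) (2,4) (2,5)] -> total=6
Click 2 (0,3) count=3: revealed 1 new [(0,3)] -> total=7
Click 3 (5,2) count=3: revealed 1 new [(5,2)] -> total=8

Answer: ...###
....##
....##
......
......
..#...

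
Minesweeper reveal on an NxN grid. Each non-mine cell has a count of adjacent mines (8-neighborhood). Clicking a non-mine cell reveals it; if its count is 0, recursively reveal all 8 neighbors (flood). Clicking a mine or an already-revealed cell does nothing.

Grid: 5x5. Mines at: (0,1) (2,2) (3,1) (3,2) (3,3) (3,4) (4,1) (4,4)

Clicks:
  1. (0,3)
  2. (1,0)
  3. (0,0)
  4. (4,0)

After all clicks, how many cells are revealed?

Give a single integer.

Click 1 (0,3) count=0: revealed 8 new [(0,2) (0,3) (0,4) (1,2) (1,3) (1,4) (2,3) (2,4)] -> total=8
Click 2 (1,0) count=1: revealed 1 new [(1,0)] -> total=9
Click 3 (0,0) count=1: revealed 1 new [(0,0)] -> total=10
Click 4 (4,0) count=2: revealed 1 new [(4,0)] -> total=11

Answer: 11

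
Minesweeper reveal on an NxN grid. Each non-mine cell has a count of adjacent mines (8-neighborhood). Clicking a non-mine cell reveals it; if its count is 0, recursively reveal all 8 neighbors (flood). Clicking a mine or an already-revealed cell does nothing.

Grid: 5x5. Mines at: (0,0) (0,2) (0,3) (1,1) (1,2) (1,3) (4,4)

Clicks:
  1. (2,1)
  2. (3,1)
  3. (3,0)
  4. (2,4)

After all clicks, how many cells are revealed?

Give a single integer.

Click 1 (2,1) count=2: revealed 1 new [(2,1)] -> total=1
Click 2 (3,1) count=0: revealed 11 new [(2,0) (2,2) (2,3) (3,0) (3,1) (3,2) (3,3) (4,0) (4,1) (4,2) (4,3)] -> total=12
Click 3 (3,0) count=0: revealed 0 new [(none)] -> total=12
Click 4 (2,4) count=1: revealed 1 new [(2,4)] -> total=13

Answer: 13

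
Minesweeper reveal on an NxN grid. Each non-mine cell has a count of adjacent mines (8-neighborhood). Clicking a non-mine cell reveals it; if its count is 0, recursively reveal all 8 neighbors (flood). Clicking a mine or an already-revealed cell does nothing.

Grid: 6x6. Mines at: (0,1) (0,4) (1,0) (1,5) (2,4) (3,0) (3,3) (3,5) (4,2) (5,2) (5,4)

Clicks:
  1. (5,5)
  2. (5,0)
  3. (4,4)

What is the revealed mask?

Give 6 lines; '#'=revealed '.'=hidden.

Click 1 (5,5) count=1: revealed 1 new [(5,5)] -> total=1
Click 2 (5,0) count=0: revealed 4 new [(4,0) (4,1) (5,0) (5,1)] -> total=5
Click 3 (4,4) count=3: revealed 1 new [(4,4)] -> total=6

Answer: ......
......
......
......
##..#.
##...#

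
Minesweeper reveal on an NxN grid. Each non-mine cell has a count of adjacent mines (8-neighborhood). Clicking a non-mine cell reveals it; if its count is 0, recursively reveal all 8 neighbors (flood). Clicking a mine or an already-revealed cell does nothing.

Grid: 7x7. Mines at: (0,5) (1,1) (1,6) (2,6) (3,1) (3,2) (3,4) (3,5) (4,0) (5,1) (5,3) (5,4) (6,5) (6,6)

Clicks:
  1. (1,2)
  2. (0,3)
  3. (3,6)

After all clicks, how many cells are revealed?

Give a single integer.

Click 1 (1,2) count=1: revealed 1 new [(1,2)] -> total=1
Click 2 (0,3) count=0: revealed 8 new [(0,2) (0,3) (0,4) (1,3) (1,4) (2,2) (2,3) (2,4)] -> total=9
Click 3 (3,6) count=2: revealed 1 new [(3,6)] -> total=10

Answer: 10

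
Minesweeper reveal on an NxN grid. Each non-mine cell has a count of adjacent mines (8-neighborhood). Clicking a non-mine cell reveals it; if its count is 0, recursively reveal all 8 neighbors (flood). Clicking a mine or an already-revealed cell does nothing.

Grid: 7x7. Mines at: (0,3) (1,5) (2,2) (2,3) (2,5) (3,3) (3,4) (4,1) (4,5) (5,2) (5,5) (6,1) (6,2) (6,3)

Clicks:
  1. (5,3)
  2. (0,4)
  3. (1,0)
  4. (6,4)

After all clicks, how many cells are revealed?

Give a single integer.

Click 1 (5,3) count=3: revealed 1 new [(5,3)] -> total=1
Click 2 (0,4) count=2: revealed 1 new [(0,4)] -> total=2
Click 3 (1,0) count=0: revealed 10 new [(0,0) (0,1) (0,2) (1,0) (1,1) (1,2) (2,0) (2,1) (3,0) (3,1)] -> total=12
Click 4 (6,4) count=2: revealed 1 new [(6,4)] -> total=13

Answer: 13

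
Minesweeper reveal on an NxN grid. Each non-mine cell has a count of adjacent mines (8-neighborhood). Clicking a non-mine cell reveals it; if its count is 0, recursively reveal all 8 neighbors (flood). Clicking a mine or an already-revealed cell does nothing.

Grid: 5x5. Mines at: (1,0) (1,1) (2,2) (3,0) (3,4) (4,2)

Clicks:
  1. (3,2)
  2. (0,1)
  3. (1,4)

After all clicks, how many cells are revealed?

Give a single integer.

Answer: 10

Derivation:
Click 1 (3,2) count=2: revealed 1 new [(3,2)] -> total=1
Click 2 (0,1) count=2: revealed 1 new [(0,1)] -> total=2
Click 3 (1,4) count=0: revealed 8 new [(0,2) (0,3) (0,4) (1,2) (1,3) (1,4) (2,3) (2,4)] -> total=10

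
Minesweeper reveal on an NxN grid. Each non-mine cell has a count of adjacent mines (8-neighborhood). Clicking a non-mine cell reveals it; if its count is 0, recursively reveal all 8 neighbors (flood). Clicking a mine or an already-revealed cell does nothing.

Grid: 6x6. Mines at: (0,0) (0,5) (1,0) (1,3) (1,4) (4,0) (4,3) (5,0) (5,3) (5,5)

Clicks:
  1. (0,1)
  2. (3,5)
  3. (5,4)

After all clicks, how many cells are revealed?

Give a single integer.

Answer: 8

Derivation:
Click 1 (0,1) count=2: revealed 1 new [(0,1)] -> total=1
Click 2 (3,5) count=0: revealed 6 new [(2,4) (2,5) (3,4) (3,5) (4,4) (4,5)] -> total=7
Click 3 (5,4) count=3: revealed 1 new [(5,4)] -> total=8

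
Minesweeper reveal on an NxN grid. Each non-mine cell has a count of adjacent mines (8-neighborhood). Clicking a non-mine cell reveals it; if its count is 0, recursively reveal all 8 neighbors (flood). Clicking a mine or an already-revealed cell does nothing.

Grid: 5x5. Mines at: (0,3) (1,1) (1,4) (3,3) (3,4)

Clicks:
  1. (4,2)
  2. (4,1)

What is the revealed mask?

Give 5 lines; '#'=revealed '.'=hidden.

Answer: .....
.....
###..
###..
###..

Derivation:
Click 1 (4,2) count=1: revealed 1 new [(4,2)] -> total=1
Click 2 (4,1) count=0: revealed 8 new [(2,0) (2,1) (2,2) (3,0) (3,1) (3,2) (4,0) (4,1)] -> total=9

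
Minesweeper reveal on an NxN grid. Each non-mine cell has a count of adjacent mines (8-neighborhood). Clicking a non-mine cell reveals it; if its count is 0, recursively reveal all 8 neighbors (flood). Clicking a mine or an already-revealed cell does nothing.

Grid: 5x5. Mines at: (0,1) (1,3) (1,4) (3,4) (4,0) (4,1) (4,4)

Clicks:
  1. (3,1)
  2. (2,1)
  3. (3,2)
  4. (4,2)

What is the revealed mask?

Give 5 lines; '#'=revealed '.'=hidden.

Answer: .....
###..
###..
###..
..#..

Derivation:
Click 1 (3,1) count=2: revealed 1 new [(3,1)] -> total=1
Click 2 (2,1) count=0: revealed 8 new [(1,0) (1,1) (1,2) (2,0) (2,1) (2,2) (3,0) (3,2)] -> total=9
Click 3 (3,2) count=1: revealed 0 new [(none)] -> total=9
Click 4 (4,2) count=1: revealed 1 new [(4,2)] -> total=10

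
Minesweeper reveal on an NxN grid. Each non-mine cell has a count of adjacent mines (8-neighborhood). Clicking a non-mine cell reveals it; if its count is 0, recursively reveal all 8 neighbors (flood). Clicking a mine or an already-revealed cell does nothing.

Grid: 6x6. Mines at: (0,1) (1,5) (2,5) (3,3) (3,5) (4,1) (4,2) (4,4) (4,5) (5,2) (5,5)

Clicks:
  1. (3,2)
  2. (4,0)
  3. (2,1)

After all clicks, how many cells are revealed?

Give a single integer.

Answer: 10

Derivation:
Click 1 (3,2) count=3: revealed 1 new [(3,2)] -> total=1
Click 2 (4,0) count=1: revealed 1 new [(4,0)] -> total=2
Click 3 (2,1) count=0: revealed 8 new [(1,0) (1,1) (1,2) (2,0) (2,1) (2,2) (3,0) (3,1)] -> total=10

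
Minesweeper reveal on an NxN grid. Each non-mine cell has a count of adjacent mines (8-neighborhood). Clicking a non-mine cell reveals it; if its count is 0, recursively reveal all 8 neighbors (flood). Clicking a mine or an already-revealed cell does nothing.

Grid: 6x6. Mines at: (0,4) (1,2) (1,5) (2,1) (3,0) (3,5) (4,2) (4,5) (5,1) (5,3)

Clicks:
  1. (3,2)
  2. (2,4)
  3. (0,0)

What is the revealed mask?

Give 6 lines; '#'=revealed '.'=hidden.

Answer: ##....
##....
....#.
..#...
......
......

Derivation:
Click 1 (3,2) count=2: revealed 1 new [(3,2)] -> total=1
Click 2 (2,4) count=2: revealed 1 new [(2,4)] -> total=2
Click 3 (0,0) count=0: revealed 4 new [(0,0) (0,1) (1,0) (1,1)] -> total=6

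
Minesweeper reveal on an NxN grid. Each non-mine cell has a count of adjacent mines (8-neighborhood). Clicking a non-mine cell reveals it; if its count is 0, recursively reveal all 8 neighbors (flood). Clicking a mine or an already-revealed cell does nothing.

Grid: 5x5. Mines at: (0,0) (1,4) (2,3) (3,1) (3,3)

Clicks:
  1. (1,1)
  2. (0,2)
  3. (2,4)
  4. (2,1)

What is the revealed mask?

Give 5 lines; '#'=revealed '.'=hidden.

Click 1 (1,1) count=1: revealed 1 new [(1,1)] -> total=1
Click 2 (0,2) count=0: revealed 5 new [(0,1) (0,2) (0,3) (1,2) (1,3)] -> total=6
Click 3 (2,4) count=3: revealed 1 new [(2,4)] -> total=7
Click 4 (2,1) count=1: revealed 1 new [(2,1)] -> total=8

Answer: .###.
.###.
.#..#
.....
.....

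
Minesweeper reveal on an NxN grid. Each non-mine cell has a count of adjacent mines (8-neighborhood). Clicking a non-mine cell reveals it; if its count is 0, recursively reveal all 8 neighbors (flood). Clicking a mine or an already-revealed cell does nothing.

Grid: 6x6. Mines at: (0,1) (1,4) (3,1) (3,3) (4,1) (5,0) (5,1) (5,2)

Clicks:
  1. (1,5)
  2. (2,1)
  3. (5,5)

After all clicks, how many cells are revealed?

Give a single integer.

Click 1 (1,5) count=1: revealed 1 new [(1,5)] -> total=1
Click 2 (2,1) count=1: revealed 1 new [(2,1)] -> total=2
Click 3 (5,5) count=0: revealed 10 new [(2,4) (2,5) (3,4) (3,5) (4,3) (4,4) (4,5) (5,3) (5,4) (5,5)] -> total=12

Answer: 12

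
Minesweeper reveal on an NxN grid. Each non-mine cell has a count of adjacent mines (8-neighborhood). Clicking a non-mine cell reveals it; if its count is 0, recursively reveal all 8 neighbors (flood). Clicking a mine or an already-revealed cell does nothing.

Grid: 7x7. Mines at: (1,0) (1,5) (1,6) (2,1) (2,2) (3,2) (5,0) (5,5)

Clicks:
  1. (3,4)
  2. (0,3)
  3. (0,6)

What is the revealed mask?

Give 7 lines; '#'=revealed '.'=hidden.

Answer: .####.#
.####..
...####
...####
...####
.......
.......

Derivation:
Click 1 (3,4) count=0: revealed 12 new [(2,3) (2,4) (2,5) (2,6) (3,3) (3,4) (3,5) (3,6) (4,3) (4,4) (4,5) (4,6)] -> total=12
Click 2 (0,3) count=0: revealed 8 new [(0,1) (0,2) (0,3) (0,4) (1,1) (1,2) (1,3) (1,4)] -> total=20
Click 3 (0,6) count=2: revealed 1 new [(0,6)] -> total=21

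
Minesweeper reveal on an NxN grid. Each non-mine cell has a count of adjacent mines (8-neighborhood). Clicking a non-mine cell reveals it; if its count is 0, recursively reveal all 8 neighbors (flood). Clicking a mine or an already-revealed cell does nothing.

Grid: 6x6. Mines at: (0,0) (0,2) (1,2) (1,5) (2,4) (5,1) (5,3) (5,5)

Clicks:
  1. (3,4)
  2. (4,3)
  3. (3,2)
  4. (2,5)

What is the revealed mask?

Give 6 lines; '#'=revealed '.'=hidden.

Answer: ......
##....
####.#
#####.
####..
......

Derivation:
Click 1 (3,4) count=1: revealed 1 new [(3,4)] -> total=1
Click 2 (4,3) count=1: revealed 1 new [(4,3)] -> total=2
Click 3 (3,2) count=0: revealed 13 new [(1,0) (1,1) (2,0) (2,1) (2,2) (2,3) (3,0) (3,1) (3,2) (3,3) (4,0) (4,1) (4,2)] -> total=15
Click 4 (2,5) count=2: revealed 1 new [(2,5)] -> total=16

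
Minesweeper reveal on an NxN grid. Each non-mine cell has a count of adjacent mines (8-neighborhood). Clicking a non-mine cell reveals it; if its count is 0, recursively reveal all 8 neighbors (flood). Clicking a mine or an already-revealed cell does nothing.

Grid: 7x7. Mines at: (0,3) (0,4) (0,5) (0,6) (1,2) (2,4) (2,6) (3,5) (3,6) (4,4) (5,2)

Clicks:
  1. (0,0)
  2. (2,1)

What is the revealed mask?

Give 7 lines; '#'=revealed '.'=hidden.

Click 1 (0,0) count=0: revealed 20 new [(0,0) (0,1) (1,0) (1,1) (2,0) (2,1) (2,2) (2,3) (3,0) (3,1) (3,2) (3,3) (4,0) (4,1) (4,2) (4,3) (5,0) (5,1) (6,0) (6,1)] -> total=20
Click 2 (2,1) count=1: revealed 0 new [(none)] -> total=20

Answer: ##.....
##.....
####...
####...
####...
##.....
##.....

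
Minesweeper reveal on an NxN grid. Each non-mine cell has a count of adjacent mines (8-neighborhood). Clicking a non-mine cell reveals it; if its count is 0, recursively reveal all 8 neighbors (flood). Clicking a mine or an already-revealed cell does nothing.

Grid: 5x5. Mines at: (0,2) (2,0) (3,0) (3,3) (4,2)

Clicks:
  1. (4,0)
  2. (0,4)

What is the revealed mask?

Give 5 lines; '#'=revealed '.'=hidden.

Click 1 (4,0) count=1: revealed 1 new [(4,0)] -> total=1
Click 2 (0,4) count=0: revealed 6 new [(0,3) (0,4) (1,3) (1,4) (2,3) (2,4)] -> total=7

Answer: ...##
...##
...##
.....
#....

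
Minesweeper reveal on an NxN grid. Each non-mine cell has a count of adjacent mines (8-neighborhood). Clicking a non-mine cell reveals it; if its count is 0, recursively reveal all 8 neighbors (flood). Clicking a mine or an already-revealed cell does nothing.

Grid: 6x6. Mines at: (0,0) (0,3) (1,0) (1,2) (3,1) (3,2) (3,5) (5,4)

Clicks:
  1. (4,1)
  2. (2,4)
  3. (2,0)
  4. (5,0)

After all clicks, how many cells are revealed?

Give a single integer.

Answer: 10

Derivation:
Click 1 (4,1) count=2: revealed 1 new [(4,1)] -> total=1
Click 2 (2,4) count=1: revealed 1 new [(2,4)] -> total=2
Click 3 (2,0) count=2: revealed 1 new [(2,0)] -> total=3
Click 4 (5,0) count=0: revealed 7 new [(4,0) (4,2) (4,3) (5,0) (5,1) (5,2) (5,3)] -> total=10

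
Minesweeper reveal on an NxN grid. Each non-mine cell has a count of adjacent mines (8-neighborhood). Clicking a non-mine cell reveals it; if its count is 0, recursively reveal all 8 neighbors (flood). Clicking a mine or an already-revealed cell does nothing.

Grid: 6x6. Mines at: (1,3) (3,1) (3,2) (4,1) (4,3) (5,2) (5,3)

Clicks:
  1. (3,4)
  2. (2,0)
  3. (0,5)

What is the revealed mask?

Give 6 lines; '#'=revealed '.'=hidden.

Answer: ....##
....##
#...##
....##
....##
....##

Derivation:
Click 1 (3,4) count=1: revealed 1 new [(3,4)] -> total=1
Click 2 (2,0) count=1: revealed 1 new [(2,0)] -> total=2
Click 3 (0,5) count=0: revealed 11 new [(0,4) (0,5) (1,4) (1,5) (2,4) (2,5) (3,5) (4,4) (4,5) (5,4) (5,5)] -> total=13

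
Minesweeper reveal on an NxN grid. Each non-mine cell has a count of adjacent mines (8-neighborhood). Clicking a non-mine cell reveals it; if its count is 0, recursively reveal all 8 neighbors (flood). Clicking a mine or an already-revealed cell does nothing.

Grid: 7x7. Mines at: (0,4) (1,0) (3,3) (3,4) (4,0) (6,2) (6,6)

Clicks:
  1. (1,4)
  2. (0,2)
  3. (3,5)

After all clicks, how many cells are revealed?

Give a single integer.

Answer: 11

Derivation:
Click 1 (1,4) count=1: revealed 1 new [(1,4)] -> total=1
Click 2 (0,2) count=0: revealed 9 new [(0,1) (0,2) (0,3) (1,1) (1,2) (1,3) (2,1) (2,2) (2,3)] -> total=10
Click 3 (3,5) count=1: revealed 1 new [(3,5)] -> total=11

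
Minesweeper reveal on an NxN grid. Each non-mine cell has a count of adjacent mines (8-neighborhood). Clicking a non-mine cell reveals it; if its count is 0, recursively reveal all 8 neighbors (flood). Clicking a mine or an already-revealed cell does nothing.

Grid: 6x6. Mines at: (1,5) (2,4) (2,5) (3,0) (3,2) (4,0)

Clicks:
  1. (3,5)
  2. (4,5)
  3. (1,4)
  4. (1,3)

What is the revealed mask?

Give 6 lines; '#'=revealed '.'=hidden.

Click 1 (3,5) count=2: revealed 1 new [(3,5)] -> total=1
Click 2 (4,5) count=0: revealed 12 new [(3,3) (3,4) (4,1) (4,2) (4,3) (4,4) (4,5) (5,1) (5,2) (5,3) (5,4) (5,5)] -> total=13
Click 3 (1,4) count=3: revealed 1 new [(1,4)] -> total=14
Click 4 (1,3) count=1: revealed 1 new [(1,3)] -> total=15

Answer: ......
...##.
......
...###
.#####
.#####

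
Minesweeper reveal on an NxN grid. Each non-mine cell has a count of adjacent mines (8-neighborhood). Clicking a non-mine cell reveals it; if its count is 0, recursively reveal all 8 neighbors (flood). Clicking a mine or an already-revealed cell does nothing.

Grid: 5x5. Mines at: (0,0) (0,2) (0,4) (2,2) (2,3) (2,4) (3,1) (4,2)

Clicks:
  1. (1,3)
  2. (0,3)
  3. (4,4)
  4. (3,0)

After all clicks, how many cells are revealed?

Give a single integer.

Answer: 7

Derivation:
Click 1 (1,3) count=5: revealed 1 new [(1,3)] -> total=1
Click 2 (0,3) count=2: revealed 1 new [(0,3)] -> total=2
Click 3 (4,4) count=0: revealed 4 new [(3,3) (3,4) (4,3) (4,4)] -> total=6
Click 4 (3,0) count=1: revealed 1 new [(3,0)] -> total=7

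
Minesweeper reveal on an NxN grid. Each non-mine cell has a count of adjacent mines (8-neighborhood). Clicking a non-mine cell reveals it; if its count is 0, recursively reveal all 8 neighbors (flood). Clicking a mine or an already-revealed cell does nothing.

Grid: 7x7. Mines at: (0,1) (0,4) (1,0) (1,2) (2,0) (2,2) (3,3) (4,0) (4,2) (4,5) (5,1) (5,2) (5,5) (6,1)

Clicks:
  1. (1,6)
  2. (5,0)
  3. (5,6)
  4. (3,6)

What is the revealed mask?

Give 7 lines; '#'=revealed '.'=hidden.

Answer: .....##
....###
....###
....###
.......
#.....#
.......

Derivation:
Click 1 (1,6) count=0: revealed 11 new [(0,5) (0,6) (1,4) (1,5) (1,6) (2,4) (2,5) (2,6) (3,4) (3,5) (3,6)] -> total=11
Click 2 (5,0) count=3: revealed 1 new [(5,0)] -> total=12
Click 3 (5,6) count=2: revealed 1 new [(5,6)] -> total=13
Click 4 (3,6) count=1: revealed 0 new [(none)] -> total=13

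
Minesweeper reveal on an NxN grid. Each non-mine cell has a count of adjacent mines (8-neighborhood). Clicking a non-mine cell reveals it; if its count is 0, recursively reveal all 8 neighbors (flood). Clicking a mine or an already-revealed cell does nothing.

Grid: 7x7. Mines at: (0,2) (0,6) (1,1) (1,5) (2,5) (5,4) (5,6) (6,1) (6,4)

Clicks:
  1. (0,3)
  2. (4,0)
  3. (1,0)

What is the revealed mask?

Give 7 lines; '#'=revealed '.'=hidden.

Answer: ...#...
#.###..
#####..
#####..
#####..
####...
.......

Derivation:
Click 1 (0,3) count=1: revealed 1 new [(0,3)] -> total=1
Click 2 (4,0) count=0: revealed 22 new [(1,2) (1,3) (1,4) (2,0) (2,1) (2,2) (2,3) (2,4) (3,0) (3,1) (3,2) (3,3) (3,4) (4,0) (4,1) (4,2) (4,3) (4,4) (5,0) (5,1) (5,2) (5,3)] -> total=23
Click 3 (1,0) count=1: revealed 1 new [(1,0)] -> total=24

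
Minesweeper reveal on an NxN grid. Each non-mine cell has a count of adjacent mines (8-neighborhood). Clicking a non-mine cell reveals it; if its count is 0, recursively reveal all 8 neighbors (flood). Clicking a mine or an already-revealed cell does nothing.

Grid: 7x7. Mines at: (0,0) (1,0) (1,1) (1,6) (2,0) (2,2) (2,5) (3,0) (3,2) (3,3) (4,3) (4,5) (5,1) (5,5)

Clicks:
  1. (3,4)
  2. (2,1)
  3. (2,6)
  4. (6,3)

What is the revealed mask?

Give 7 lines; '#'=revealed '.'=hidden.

Answer: .......
.......
.#....#
....#..
.......
..###..
..###..

Derivation:
Click 1 (3,4) count=4: revealed 1 new [(3,4)] -> total=1
Click 2 (2,1) count=6: revealed 1 new [(2,1)] -> total=2
Click 3 (2,6) count=2: revealed 1 new [(2,6)] -> total=3
Click 4 (6,3) count=0: revealed 6 new [(5,2) (5,3) (5,4) (6,2) (6,3) (6,4)] -> total=9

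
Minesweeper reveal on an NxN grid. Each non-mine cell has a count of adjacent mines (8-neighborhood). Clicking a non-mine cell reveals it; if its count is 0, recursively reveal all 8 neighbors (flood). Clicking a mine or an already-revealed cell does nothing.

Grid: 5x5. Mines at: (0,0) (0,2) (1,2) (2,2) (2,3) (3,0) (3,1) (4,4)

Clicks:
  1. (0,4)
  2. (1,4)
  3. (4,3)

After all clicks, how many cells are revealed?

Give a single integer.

Answer: 5

Derivation:
Click 1 (0,4) count=0: revealed 4 new [(0,3) (0,4) (1,3) (1,4)] -> total=4
Click 2 (1,4) count=1: revealed 0 new [(none)] -> total=4
Click 3 (4,3) count=1: revealed 1 new [(4,3)] -> total=5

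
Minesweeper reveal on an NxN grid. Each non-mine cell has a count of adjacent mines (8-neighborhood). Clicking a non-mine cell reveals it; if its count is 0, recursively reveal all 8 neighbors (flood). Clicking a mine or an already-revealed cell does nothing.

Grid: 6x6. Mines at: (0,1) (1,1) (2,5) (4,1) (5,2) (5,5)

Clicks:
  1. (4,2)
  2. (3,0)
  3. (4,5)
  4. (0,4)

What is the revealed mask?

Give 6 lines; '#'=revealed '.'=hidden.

Click 1 (4,2) count=2: revealed 1 new [(4,2)] -> total=1
Click 2 (3,0) count=1: revealed 1 new [(3,0)] -> total=2
Click 3 (4,5) count=1: revealed 1 new [(4,5)] -> total=3
Click 4 (0,4) count=0: revealed 16 new [(0,2) (0,3) (0,4) (0,5) (1,2) (1,3) (1,4) (1,5) (2,2) (2,3) (2,4) (3,2) (3,3) (3,4) (4,3) (4,4)] -> total=19

Answer: ..####
..####
..###.
#.###.
..####
......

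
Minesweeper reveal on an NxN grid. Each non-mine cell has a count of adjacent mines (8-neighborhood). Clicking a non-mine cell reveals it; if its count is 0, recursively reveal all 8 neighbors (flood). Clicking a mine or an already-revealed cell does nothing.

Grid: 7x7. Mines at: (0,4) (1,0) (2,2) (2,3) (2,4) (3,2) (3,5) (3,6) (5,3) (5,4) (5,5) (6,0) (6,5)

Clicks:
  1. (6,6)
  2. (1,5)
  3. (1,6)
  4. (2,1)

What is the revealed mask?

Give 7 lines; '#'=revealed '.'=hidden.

Click 1 (6,6) count=2: revealed 1 new [(6,6)] -> total=1
Click 2 (1,5) count=2: revealed 1 new [(1,5)] -> total=2
Click 3 (1,6) count=0: revealed 5 new [(0,5) (0,6) (1,6) (2,5) (2,6)] -> total=7
Click 4 (2,1) count=3: revealed 1 new [(2,1)] -> total=8

Answer: .....##
.....##
.#...##
.......
.......
.......
......#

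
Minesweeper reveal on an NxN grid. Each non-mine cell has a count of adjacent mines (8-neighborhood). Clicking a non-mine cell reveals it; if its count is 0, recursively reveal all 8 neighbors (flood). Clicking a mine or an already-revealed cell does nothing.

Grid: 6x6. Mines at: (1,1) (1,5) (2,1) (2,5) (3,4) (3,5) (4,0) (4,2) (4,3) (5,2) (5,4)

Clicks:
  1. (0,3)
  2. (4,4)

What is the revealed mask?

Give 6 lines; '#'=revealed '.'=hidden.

Answer: ..###.
..###.
..###.
......
....#.
......

Derivation:
Click 1 (0,3) count=0: revealed 9 new [(0,2) (0,3) (0,4) (1,2) (1,3) (1,4) (2,2) (2,3) (2,4)] -> total=9
Click 2 (4,4) count=4: revealed 1 new [(4,4)] -> total=10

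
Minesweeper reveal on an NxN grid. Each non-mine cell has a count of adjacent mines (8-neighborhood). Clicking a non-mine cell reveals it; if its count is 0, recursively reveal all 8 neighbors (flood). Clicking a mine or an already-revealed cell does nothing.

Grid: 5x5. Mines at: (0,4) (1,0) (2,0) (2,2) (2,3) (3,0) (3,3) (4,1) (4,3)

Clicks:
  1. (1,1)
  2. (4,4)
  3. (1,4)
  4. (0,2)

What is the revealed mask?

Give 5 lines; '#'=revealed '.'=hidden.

Click 1 (1,1) count=3: revealed 1 new [(1,1)] -> total=1
Click 2 (4,4) count=2: revealed 1 new [(4,4)] -> total=2
Click 3 (1,4) count=2: revealed 1 new [(1,4)] -> total=3
Click 4 (0,2) count=0: revealed 5 new [(0,1) (0,2) (0,3) (1,2) (1,3)] -> total=8

Answer: .###.
.####
.....
.....
....#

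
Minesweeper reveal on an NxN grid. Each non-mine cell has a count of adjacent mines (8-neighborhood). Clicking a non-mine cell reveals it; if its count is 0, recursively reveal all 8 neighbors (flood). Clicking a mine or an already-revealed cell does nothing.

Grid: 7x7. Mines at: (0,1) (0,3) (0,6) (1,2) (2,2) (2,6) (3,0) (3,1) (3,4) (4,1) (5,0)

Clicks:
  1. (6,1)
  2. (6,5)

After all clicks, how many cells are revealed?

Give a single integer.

Click 1 (6,1) count=1: revealed 1 new [(6,1)] -> total=1
Click 2 (6,5) count=0: revealed 18 new [(3,5) (3,6) (4,2) (4,3) (4,4) (4,5) (4,6) (5,1) (5,2) (5,3) (5,4) (5,5) (5,6) (6,2) (6,3) (6,4) (6,5) (6,6)] -> total=19

Answer: 19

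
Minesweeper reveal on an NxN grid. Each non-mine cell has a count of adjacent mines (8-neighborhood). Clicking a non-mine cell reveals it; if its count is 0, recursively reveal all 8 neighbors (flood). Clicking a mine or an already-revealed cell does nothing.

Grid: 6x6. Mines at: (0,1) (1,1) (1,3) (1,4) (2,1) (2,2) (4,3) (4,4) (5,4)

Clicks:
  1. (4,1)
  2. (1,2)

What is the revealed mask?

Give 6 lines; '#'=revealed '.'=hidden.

Answer: ......
..#...
......
###...
###...
###...

Derivation:
Click 1 (4,1) count=0: revealed 9 new [(3,0) (3,1) (3,2) (4,0) (4,1) (4,2) (5,0) (5,1) (5,2)] -> total=9
Click 2 (1,2) count=5: revealed 1 new [(1,2)] -> total=10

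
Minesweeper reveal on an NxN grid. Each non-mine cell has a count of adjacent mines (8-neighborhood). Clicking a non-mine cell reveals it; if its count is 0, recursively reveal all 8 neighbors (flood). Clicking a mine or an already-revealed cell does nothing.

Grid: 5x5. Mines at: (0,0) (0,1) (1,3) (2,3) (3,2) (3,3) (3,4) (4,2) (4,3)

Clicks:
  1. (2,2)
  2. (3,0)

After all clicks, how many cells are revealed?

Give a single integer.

Answer: 9

Derivation:
Click 1 (2,2) count=4: revealed 1 new [(2,2)] -> total=1
Click 2 (3,0) count=0: revealed 8 new [(1,0) (1,1) (2,0) (2,1) (3,0) (3,1) (4,0) (4,1)] -> total=9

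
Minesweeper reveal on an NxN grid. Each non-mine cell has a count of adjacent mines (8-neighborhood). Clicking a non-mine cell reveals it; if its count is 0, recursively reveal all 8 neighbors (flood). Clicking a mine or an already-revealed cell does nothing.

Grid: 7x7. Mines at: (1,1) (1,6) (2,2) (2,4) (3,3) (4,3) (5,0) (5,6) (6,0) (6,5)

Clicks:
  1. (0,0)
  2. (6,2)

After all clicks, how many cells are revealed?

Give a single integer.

Click 1 (0,0) count=1: revealed 1 new [(0,0)] -> total=1
Click 2 (6,2) count=0: revealed 8 new [(5,1) (5,2) (5,3) (5,4) (6,1) (6,2) (6,3) (6,4)] -> total=9

Answer: 9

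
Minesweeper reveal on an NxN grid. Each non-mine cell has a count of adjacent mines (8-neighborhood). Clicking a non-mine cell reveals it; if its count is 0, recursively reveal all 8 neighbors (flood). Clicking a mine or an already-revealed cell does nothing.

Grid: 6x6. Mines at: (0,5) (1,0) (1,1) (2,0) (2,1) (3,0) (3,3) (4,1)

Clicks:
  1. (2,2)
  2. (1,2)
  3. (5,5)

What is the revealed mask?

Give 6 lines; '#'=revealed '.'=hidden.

Click 1 (2,2) count=3: revealed 1 new [(2,2)] -> total=1
Click 2 (1,2) count=2: revealed 1 new [(1,2)] -> total=2
Click 3 (5,5) count=0: revealed 14 new [(1,4) (1,5) (2,4) (2,5) (3,4) (3,5) (4,2) (4,3) (4,4) (4,5) (5,2) (5,3) (5,4) (5,5)] -> total=16

Answer: ......
..#.##
..#.##
....##
..####
..####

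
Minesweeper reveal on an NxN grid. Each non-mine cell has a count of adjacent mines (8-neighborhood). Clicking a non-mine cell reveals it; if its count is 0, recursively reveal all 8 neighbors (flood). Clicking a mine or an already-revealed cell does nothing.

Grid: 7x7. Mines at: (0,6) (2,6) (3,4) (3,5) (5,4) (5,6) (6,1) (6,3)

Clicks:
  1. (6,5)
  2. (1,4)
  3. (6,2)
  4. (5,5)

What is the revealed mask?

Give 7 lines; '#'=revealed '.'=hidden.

Answer: ######.
######.
######.
####...
####...
####.#.
..#..#.

Derivation:
Click 1 (6,5) count=2: revealed 1 new [(6,5)] -> total=1
Click 2 (1,4) count=0: revealed 30 new [(0,0) (0,1) (0,2) (0,3) (0,4) (0,5) (1,0) (1,1) (1,2) (1,3) (1,4) (1,5) (2,0) (2,1) (2,2) (2,3) (2,4) (2,5) (3,0) (3,1) (3,2) (3,3) (4,0) (4,1) (4,2) (4,3) (5,0) (5,1) (5,2) (5,3)] -> total=31
Click 3 (6,2) count=2: revealed 1 new [(6,2)] -> total=32
Click 4 (5,5) count=2: revealed 1 new [(5,5)] -> total=33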